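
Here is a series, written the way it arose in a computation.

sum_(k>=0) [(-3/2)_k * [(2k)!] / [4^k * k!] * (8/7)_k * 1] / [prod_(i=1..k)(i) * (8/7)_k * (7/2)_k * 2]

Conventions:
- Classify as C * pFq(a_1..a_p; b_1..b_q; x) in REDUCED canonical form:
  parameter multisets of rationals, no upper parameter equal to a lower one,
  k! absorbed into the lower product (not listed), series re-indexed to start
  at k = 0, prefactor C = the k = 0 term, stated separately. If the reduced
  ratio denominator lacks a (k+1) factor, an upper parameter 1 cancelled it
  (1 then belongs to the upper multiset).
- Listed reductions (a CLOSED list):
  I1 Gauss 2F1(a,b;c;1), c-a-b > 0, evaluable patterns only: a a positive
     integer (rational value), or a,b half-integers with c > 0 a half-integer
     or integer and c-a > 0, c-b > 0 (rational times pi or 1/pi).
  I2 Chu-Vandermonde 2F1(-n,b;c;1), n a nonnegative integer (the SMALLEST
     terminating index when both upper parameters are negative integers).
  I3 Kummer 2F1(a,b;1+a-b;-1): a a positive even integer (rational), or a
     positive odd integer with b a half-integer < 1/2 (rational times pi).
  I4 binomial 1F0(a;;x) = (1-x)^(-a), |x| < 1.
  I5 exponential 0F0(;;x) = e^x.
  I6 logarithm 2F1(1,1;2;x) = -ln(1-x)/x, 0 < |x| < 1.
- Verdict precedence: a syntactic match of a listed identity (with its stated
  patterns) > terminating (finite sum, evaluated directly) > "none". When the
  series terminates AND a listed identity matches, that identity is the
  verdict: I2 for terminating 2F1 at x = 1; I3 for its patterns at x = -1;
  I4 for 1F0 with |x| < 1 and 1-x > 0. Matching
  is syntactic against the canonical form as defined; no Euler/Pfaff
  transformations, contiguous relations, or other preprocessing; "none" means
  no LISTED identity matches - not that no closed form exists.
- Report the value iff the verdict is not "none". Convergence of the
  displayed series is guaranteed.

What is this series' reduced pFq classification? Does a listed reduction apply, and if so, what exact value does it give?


First insight: t_0 being 1/2, the product of the first k integers (C = 1/2, x = 1) is k!.
Term ratio: r(k) = 1 * (k-3/2) (k+1/2) / [(k+7/2) (k+1)] - rational in k, leading ratio 1; with t_0 = 1/2, classification follows.

Canonical form: C = 1/2 times 2F1 with upper {-3/2, 1/2}, lower {7/2}, x = 1. Verdict: Gauss's theorem I1 (half-integer case) applies (x = 1; upper {-3/2, 1/2} half-integers, c = 7/2 in the evaluable pattern). Hence: (525/4096) * pi.


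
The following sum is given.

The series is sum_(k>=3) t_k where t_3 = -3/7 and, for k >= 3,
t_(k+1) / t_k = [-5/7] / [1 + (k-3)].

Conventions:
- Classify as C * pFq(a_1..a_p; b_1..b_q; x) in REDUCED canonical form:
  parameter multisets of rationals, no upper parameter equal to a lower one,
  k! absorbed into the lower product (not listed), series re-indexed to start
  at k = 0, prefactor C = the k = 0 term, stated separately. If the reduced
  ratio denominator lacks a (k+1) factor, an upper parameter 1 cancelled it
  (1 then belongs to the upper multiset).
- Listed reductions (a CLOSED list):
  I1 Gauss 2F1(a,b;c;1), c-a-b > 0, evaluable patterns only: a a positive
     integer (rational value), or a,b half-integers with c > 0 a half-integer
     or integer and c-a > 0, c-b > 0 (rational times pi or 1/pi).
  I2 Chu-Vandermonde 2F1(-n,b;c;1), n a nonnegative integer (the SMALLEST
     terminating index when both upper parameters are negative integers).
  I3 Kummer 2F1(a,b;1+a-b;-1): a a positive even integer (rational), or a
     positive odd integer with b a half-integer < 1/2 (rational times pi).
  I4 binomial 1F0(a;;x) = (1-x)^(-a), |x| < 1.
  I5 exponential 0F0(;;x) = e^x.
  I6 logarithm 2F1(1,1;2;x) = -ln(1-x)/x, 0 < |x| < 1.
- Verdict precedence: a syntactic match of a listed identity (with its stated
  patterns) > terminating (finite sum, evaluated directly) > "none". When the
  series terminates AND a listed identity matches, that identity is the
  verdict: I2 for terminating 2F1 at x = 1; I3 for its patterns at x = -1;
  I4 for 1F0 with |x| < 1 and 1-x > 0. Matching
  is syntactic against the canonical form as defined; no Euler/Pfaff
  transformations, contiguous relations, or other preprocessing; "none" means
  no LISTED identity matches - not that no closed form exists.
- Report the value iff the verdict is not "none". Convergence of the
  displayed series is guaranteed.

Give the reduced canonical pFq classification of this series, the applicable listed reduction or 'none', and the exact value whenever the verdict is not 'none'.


Canonical form: C = -3/7 times 0F0 with upper {-}, lower {-}, x = -5/7. Verdict: the exponential series (I5) fires (the 0F0 exponential series at x = -5/7). Exact value: (-3/7) * e^(-5/7).

Key observation: with t_0 = -3/7, roots of the ratio polynomials (prefactor -3/7) are the negated parameters.
Ratio: r(k) = (-5/7) * 1 / [(k+1)] - poly over poly, x = (-5/7) from leading terms; C = -3/7 at k = 0.


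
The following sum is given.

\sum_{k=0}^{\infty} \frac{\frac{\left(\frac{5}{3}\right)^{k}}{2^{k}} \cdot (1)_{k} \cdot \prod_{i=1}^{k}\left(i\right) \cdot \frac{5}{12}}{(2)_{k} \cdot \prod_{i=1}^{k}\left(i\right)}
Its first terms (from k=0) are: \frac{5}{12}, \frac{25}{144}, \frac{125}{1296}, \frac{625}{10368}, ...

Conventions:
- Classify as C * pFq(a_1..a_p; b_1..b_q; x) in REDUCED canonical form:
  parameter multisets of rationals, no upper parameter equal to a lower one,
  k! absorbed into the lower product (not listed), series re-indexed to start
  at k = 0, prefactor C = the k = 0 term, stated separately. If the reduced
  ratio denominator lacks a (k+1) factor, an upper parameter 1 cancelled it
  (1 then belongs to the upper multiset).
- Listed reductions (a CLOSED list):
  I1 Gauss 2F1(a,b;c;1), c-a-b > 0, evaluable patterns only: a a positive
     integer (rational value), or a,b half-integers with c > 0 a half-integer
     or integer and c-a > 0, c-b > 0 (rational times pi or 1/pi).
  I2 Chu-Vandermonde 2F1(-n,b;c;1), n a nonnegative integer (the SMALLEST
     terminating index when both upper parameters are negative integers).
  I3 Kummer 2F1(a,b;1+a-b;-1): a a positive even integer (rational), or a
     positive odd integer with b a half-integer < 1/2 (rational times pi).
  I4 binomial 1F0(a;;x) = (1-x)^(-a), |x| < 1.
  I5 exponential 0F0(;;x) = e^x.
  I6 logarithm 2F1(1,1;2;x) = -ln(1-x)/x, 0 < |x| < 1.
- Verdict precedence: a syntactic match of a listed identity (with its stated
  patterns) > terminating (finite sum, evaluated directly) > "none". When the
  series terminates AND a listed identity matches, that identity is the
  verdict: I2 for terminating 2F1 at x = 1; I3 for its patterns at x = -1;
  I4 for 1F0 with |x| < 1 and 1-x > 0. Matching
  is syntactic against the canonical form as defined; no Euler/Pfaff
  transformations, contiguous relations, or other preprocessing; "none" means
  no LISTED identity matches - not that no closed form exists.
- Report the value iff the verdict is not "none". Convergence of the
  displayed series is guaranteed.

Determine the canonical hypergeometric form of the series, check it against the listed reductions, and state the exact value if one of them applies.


The series (x = \frac{5}{6}) is 2F1: upper {1, 1}, lower {2}, prefactor \frac{5}{12}. Verdict: logarithm (I6) matches (the logarithm: parameters (1,1;2), x = \frac{5}{6}). Its exact value is \left(-\frac{1}{2}\right) \cdot \ln\left(\frac{1}{6}\right).

First insight: from the first term \frac{5}{12}: the two k-th powers (C = 5/12) combine into one argument.
Ratio: r(k) = \frac{5}{6} * (k+1) (k+1) / [(k+2) (k+1)] - rational in k. x = \frac{5}{6}; t_0 = \frac{5}{12}; negate the roots.


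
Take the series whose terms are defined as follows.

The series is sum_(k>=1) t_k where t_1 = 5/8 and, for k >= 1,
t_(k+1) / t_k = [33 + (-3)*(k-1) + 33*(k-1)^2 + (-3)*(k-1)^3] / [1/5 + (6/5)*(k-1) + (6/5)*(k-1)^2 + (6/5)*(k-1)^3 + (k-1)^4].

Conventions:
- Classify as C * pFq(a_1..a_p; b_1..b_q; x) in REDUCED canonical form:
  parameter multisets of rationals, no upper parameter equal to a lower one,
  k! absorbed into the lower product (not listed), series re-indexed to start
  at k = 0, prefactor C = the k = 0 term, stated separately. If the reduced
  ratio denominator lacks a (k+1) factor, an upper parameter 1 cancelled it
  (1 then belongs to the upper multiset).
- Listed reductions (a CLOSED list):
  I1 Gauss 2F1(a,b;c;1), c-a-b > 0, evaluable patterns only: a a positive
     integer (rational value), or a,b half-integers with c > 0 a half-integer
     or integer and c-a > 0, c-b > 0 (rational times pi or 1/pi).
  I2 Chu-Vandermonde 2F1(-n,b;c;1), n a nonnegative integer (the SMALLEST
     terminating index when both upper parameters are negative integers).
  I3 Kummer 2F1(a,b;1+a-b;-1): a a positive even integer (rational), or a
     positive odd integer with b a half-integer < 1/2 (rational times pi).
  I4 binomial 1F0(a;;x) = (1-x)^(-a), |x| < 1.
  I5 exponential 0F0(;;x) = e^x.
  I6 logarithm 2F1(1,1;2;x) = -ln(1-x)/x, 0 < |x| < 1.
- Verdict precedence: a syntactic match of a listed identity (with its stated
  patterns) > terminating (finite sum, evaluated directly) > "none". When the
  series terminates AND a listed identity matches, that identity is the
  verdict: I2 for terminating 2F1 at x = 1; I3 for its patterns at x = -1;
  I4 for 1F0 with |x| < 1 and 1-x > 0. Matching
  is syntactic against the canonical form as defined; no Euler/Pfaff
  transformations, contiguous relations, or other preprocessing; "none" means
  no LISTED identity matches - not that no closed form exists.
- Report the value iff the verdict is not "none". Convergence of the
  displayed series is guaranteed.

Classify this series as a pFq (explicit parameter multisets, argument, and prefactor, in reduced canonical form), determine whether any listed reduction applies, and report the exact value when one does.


With C = 5/8: the canonical form is 1F1(-11; 1/5; -3). Verdict: terminating. With -11 upstairs the series is a 12-term polynomial sum; evaluated term by term. Exact value: 17615889900462265/509396952064.

First insight: t_0 = 5/8 here, and the expanded ratio factors over Q; C = 5/8, x = -3, roots give parameters.
Ratio: r(k) = (-3) * (k-11) / [(k+1/5) (k+1)] - rational in k. x = (-3); t_0 = 5/8; negate the roots.


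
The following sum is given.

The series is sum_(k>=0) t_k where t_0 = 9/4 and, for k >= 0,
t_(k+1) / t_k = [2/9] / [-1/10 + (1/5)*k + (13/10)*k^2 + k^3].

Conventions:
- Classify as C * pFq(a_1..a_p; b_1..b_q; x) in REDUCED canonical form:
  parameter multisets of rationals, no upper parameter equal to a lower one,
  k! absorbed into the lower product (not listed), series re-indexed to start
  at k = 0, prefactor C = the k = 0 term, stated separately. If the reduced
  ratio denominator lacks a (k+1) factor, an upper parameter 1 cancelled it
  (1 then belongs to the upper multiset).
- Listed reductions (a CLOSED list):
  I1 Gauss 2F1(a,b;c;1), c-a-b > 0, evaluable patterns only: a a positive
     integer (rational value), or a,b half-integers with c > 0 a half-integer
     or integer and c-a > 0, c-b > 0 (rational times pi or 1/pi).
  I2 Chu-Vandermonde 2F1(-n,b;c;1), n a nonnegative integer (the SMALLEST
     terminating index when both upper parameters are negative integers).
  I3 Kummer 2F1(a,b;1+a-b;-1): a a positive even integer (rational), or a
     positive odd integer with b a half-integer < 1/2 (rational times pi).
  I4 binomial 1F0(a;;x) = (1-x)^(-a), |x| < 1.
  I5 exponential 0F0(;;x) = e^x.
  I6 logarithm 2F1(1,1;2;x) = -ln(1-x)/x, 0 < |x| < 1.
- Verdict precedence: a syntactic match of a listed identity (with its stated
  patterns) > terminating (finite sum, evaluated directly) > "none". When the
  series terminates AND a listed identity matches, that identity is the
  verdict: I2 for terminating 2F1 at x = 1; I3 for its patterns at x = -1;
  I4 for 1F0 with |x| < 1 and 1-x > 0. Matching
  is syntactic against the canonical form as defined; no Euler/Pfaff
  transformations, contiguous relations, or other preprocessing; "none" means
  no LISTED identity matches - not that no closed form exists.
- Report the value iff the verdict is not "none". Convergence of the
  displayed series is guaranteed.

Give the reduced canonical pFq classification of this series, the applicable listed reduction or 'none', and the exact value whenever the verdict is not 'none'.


At argument 2/9: a 0F2 with upper {-}, lower {-1/5, 1/2}, scaled by C = 9/4. Verdict: no listed reduction: x = 2/9 and upper {-} fail every I1-I6 pattern.

Key step: with t_0 = 9/4, the expanded ratio factors over Q; C = 9/4, x = 2/9, roots give parameters.
Adjacent-term ratio: r(k) = (2/9) * 1 / [(k-1/5) (k+1/2) (k+1)] ; factor over Q: parameters, x = (2/9), and C = 9/4.


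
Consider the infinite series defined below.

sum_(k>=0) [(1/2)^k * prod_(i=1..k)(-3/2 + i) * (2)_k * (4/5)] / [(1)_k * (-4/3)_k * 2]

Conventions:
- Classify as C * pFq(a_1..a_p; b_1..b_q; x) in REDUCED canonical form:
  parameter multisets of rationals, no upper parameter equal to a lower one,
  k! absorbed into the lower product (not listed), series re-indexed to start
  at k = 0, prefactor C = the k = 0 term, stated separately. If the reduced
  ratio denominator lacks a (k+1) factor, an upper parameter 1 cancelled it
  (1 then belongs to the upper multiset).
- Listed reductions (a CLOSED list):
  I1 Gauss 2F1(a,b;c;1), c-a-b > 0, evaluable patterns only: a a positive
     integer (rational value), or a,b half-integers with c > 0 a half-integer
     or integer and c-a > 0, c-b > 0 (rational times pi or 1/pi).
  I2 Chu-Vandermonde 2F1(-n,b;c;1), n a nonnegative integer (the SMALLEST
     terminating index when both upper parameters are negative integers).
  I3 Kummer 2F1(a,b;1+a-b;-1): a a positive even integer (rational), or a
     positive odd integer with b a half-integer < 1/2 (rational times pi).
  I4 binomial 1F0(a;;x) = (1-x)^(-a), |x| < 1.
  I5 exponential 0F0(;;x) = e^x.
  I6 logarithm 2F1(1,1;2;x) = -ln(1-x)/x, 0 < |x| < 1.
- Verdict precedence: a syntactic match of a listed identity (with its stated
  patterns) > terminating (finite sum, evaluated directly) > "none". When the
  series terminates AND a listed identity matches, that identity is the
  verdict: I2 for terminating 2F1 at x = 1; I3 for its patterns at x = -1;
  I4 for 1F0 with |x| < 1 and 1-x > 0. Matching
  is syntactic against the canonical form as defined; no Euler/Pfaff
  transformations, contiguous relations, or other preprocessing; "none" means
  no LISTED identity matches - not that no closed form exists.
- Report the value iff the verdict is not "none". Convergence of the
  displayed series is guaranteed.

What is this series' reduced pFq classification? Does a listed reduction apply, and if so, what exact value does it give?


This is 2/5 * 2F1(-1/2, 2; -4/3; 1/2) in reduced canonical form. Verdict: none (x = 1/2): each listed identity misses the multisets {-1/2, 2} ; {-4/3}.

Structural cue: t_0 being 2/5, the running product (prefactor 2/5) telescopes to a rising factorial.
Step ratio: r(k) = (1/2) * (k-1/2) (k+2) / [(k-4/3) (k+1)] ; factor over Q: parameters, x = (1/2), and C = 2/5.


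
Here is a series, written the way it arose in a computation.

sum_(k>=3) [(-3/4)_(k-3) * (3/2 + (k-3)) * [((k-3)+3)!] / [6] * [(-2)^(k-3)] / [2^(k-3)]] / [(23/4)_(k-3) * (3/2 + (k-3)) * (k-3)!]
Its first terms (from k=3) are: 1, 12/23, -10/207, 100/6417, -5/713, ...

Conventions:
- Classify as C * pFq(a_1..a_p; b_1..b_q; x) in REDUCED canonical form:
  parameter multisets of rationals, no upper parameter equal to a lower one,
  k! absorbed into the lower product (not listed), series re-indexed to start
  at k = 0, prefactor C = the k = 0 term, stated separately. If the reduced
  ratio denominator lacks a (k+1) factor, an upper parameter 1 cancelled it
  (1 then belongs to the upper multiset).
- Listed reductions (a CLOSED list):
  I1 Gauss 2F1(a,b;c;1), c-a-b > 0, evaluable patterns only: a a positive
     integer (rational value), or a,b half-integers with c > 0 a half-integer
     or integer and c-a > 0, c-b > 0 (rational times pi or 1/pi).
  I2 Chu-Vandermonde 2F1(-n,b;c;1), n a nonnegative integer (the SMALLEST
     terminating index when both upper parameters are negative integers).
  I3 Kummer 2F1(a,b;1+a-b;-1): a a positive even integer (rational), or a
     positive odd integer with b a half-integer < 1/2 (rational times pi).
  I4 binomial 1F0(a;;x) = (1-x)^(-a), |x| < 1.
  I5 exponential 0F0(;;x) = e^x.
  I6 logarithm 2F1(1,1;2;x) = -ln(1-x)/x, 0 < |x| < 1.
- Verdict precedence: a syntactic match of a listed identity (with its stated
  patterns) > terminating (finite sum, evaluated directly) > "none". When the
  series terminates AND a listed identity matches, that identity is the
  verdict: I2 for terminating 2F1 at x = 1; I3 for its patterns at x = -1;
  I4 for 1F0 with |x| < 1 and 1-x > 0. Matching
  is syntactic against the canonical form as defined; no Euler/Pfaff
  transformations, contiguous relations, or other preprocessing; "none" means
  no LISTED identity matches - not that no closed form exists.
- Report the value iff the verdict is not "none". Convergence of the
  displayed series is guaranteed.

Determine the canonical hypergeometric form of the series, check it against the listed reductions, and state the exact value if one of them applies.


This is 1 * 2F1(-3/4, 4; 23/4; -1) in reduced canonical form. Verdict (x = -1): Kummer (I3) applies (x = -1; c = 23/4 equals 1+a-b for upper {-3/4, 4}: listed pattern). Value: 95/64.

Structural cue: with t_0 = 1, the factorial ratio (C = 1) (k+a-1)!/(a-1)! is a rising factorial (a)_k.
Adjacent-term ratio: r(k) = (-1) * (k-3/4) (k+4) / [(k+23/4) (k+1)] ; factor over Q: parameters, x = (-1), and C = 1.


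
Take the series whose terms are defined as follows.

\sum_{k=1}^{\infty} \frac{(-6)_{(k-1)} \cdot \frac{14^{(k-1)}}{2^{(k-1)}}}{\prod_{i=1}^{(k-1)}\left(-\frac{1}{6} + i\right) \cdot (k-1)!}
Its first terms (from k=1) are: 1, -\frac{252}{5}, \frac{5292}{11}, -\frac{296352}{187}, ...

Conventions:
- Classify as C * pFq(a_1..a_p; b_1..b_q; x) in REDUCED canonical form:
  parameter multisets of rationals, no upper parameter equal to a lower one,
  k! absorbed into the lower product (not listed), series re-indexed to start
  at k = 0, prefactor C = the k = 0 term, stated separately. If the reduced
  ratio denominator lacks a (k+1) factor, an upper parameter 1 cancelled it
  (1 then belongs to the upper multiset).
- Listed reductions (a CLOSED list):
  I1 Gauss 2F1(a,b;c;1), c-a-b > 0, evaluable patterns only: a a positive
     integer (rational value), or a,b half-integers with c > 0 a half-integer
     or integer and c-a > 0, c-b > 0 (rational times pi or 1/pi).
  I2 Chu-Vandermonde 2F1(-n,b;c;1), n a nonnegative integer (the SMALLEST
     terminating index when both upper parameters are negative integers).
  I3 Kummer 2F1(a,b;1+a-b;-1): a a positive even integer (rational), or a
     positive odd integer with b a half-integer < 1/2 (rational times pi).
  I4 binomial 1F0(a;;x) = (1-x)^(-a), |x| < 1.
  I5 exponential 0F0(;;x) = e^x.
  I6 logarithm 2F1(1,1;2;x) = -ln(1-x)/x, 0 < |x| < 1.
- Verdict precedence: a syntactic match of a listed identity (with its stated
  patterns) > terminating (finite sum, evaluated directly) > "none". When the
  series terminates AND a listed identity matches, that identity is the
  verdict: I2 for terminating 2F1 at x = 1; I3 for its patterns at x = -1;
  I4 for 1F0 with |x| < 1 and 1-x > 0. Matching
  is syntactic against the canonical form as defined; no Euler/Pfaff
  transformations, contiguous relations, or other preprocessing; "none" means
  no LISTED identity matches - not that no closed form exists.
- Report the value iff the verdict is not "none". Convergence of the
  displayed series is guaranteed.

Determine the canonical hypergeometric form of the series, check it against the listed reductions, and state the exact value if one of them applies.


Classification (C = 1): 1F1 with upper {-6}, lower {\frac{5}{6}}, argument x = 7. Verdict: terminating - the sum ends at index 6 because -6 is a negative integer; exact evaluation follows. Sum: \frac{3253547}{283475}.

Key observation: x = 7 and the lower running product (prefactor 1) is a rising factorial.
Consecutive-term ratio: r(k) = 7 * (k-6) / [(k+\frac{5}{6}) (k+1)] ; factor over Q: parameters, x = 7, and C = 1.


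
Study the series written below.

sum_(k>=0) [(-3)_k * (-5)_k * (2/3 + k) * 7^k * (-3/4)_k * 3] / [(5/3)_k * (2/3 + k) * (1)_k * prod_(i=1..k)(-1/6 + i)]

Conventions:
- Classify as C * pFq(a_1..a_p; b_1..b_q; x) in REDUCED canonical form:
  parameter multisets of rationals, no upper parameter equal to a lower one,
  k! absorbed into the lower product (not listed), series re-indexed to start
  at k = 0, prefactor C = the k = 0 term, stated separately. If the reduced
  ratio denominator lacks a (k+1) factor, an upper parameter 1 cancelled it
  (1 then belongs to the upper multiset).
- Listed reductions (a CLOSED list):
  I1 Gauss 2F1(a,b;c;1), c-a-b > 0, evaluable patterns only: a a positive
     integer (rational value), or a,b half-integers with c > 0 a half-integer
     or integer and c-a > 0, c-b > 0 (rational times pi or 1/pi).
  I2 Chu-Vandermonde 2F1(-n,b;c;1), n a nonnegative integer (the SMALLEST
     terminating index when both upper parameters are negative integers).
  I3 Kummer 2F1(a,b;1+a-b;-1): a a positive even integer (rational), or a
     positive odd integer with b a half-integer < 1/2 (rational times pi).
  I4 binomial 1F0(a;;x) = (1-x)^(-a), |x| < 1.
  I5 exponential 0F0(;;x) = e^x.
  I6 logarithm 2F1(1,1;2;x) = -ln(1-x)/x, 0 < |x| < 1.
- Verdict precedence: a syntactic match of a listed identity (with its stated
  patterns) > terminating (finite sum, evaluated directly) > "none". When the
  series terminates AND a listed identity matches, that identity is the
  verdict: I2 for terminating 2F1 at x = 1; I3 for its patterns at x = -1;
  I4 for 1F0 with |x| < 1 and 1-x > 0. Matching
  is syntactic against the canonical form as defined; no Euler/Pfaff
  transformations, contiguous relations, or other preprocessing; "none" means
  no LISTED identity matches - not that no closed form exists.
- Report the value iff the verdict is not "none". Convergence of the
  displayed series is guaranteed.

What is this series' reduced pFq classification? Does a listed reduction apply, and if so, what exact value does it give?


With C = 3: the canonical form is 3F2(-5, -3, -3/4; 5/6, 5/3; 7). Verdict: terminating - the sum ends at index 3 because -3 is a negative integer; exact evaluation follows. Hence: -101333283/164560.

Key step: t_0 = 3 here, and k + 2/3 divides numerator and denominator alike; C = 3 after cancelling.
Adjacent-term ratio: r(k) = 7 * (k-5) (k-3) (k-3/4) / [(k+5/6) (k+5/3) (k+1)] - rational; roots negated = parameters, x = 7, C = 3.


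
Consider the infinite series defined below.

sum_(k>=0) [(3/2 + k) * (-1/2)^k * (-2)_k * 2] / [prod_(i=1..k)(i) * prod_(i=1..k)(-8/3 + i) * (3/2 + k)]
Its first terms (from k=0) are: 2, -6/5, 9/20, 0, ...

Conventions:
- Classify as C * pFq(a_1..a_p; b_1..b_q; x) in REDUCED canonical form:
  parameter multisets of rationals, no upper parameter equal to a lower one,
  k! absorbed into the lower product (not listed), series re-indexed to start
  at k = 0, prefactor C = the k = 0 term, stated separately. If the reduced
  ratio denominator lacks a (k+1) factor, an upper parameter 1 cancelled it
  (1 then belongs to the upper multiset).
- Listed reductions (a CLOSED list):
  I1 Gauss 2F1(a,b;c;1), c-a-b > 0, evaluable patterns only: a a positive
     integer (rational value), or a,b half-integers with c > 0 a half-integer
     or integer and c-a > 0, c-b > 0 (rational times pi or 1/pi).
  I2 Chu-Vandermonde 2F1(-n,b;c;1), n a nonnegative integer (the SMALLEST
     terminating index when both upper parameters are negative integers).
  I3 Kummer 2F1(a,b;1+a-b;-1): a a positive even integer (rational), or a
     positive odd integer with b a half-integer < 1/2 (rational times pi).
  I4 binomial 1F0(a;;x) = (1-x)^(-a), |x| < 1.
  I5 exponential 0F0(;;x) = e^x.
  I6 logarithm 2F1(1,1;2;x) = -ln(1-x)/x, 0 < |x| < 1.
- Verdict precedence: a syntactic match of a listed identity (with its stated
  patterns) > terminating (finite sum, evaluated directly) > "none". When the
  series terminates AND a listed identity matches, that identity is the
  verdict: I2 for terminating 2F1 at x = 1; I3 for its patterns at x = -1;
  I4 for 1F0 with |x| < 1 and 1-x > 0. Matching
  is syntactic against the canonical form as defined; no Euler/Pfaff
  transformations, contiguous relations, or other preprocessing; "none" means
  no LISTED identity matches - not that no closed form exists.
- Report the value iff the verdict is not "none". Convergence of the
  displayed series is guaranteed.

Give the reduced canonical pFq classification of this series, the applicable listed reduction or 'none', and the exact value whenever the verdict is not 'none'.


The tell: t_0 being 2, the product of the first k integers (C = 2) is k!.
Adjacent-term ratio: r(k) = (-1/2) * (k-2) / [(k-5/3) (k+1)] ; factor over Q: parameters, x = (-1/2), and C = 2.

With C = 2: the canonical form is 1F1(-2; -5/3; -1/2). Verdict: terminating. (-2)_k vanishes past k = 2, leaving a 3-term sum, computed directly. Its exact value is 5/4.


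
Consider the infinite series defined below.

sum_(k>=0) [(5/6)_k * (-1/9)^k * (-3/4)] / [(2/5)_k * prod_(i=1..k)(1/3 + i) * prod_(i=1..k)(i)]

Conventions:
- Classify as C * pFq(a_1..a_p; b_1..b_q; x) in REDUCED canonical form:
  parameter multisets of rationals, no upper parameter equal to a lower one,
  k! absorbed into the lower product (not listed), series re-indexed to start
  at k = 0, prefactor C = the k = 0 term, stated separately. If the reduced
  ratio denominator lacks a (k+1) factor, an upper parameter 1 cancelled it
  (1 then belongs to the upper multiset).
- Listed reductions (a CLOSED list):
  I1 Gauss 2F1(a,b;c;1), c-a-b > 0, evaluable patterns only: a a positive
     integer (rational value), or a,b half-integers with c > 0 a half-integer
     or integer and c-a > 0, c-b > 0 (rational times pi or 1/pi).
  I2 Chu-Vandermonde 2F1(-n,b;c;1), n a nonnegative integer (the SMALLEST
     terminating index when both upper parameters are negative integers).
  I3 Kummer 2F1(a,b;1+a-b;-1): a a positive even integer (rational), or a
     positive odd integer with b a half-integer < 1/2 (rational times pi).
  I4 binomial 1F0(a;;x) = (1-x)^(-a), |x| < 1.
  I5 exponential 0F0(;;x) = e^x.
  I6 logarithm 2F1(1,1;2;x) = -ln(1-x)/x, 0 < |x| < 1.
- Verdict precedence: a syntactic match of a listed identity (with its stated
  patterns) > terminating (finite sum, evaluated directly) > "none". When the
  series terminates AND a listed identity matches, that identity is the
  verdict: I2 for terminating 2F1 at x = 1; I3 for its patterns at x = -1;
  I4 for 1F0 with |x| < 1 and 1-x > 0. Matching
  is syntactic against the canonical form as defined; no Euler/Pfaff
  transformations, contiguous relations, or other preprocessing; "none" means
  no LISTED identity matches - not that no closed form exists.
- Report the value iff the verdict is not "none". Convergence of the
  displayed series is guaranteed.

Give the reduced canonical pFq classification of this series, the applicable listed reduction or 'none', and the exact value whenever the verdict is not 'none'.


At argument -1/9: a 1F2 with upper {5/6}, lower {2/5, 4/3}, scaled by C = -3/4. Verdict: no listed reduction: x = -1/9 and upper {5/6} fail every I1-I6 pattern.

First insight: with t_0 = -3/4, the product of the first k integers (C = -3/4, x = -1/9) is k!.
Ratio: r(k) = (-1/9) * (k+5/6) / [(k+2/5) (k+4/3) (k+1)] - poly over poly, x = (-1/9) from leading terms; C = -3/4 at k = 0.


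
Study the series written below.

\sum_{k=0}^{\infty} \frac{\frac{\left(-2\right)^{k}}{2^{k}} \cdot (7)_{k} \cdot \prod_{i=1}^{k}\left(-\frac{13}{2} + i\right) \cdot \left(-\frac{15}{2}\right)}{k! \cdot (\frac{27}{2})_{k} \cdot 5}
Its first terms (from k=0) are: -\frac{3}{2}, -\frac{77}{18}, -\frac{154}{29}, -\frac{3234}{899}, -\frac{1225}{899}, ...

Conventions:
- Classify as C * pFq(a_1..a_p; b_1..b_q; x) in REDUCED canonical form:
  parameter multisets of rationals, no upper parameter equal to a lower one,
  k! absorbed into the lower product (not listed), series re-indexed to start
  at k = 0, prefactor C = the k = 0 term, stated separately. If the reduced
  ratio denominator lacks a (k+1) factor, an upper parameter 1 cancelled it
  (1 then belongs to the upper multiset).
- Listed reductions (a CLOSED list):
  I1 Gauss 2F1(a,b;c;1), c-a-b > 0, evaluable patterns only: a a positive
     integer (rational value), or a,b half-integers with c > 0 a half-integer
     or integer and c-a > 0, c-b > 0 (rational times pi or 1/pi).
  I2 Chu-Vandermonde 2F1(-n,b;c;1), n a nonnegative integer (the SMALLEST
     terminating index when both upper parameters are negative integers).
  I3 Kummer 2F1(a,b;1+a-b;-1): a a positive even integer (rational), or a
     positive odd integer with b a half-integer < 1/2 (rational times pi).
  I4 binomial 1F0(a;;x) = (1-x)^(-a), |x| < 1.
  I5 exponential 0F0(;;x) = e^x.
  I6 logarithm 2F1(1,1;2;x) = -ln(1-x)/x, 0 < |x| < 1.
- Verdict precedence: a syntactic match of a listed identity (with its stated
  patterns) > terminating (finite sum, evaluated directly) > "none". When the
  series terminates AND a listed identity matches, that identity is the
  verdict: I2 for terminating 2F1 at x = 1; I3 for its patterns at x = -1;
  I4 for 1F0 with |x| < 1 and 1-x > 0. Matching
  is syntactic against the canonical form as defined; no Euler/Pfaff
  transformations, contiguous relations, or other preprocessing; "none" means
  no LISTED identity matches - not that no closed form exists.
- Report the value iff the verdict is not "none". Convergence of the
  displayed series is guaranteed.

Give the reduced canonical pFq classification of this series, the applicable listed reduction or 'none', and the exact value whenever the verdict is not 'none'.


This is -\frac{3}{2} * 2F1(-\frac{11}{2}, 7; \frac{27}{2}; -1) in reduced canonical form. Verdict (x = -1): Kummer's theorem (I3) applies (x = -1; c = \frac{27}{2} equals 1+a-b for upper {-\frac{11}{2}, 7}: listed pattern). Exact value: \left(-\frac{2788660875}{536870912}\right) \cdot \pi.

The tell: t_0 = -\frac{3}{2} here, and the constant factors (C = -3/2, x = -1) combine into one prefactor.
Step ratio: r(k) = -1 * (k-\frac{11}{2}) (k+7) / [(k+\frac{27}{2}) (k+1)] - rational in k. x = -1; t_0 = -\frac{3}{2}; negate the roots.


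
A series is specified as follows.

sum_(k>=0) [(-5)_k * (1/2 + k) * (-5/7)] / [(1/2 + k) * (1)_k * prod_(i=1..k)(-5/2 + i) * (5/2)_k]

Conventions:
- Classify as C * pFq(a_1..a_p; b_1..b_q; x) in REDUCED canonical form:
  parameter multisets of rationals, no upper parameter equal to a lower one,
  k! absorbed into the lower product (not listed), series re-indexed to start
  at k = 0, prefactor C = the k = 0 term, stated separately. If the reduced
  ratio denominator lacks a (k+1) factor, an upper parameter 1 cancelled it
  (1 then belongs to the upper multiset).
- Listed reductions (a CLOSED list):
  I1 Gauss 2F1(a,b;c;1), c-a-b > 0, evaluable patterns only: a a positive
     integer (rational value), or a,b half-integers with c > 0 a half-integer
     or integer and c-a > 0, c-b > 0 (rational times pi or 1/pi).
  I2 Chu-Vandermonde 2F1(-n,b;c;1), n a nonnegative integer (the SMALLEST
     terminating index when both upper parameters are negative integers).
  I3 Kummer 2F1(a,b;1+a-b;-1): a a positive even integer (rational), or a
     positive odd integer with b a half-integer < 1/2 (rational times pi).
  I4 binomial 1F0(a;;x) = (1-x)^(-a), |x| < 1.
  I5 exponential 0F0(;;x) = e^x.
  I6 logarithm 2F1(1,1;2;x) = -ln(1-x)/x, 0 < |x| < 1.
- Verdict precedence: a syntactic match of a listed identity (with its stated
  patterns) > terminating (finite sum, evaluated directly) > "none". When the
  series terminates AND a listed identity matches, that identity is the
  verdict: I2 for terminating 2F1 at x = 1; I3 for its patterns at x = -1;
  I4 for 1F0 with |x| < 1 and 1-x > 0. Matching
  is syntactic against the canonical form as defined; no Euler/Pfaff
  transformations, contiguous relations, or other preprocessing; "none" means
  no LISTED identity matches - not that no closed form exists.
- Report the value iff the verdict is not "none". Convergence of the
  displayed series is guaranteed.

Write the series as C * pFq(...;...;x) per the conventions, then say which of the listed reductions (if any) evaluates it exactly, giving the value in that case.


The tell: x = 1 and the lower running product (prefactor -5/7) is a rising factorial.
Step ratio: r(k) = 1 * (k-5) / [(k-3/2) (k+5/2) (k+1)] - rational in k. x = 1; t_0 = -5/7; negate the roots.

Canonical form: C = -5/7 times 1F2 with upper {-5}, lower {-3/2, 5/2}, x = 1. Verdict: terminating. (-5)_k vanishes past k = 5, leaving a 6-term sum, computed directly. Value: -2175967/945945.


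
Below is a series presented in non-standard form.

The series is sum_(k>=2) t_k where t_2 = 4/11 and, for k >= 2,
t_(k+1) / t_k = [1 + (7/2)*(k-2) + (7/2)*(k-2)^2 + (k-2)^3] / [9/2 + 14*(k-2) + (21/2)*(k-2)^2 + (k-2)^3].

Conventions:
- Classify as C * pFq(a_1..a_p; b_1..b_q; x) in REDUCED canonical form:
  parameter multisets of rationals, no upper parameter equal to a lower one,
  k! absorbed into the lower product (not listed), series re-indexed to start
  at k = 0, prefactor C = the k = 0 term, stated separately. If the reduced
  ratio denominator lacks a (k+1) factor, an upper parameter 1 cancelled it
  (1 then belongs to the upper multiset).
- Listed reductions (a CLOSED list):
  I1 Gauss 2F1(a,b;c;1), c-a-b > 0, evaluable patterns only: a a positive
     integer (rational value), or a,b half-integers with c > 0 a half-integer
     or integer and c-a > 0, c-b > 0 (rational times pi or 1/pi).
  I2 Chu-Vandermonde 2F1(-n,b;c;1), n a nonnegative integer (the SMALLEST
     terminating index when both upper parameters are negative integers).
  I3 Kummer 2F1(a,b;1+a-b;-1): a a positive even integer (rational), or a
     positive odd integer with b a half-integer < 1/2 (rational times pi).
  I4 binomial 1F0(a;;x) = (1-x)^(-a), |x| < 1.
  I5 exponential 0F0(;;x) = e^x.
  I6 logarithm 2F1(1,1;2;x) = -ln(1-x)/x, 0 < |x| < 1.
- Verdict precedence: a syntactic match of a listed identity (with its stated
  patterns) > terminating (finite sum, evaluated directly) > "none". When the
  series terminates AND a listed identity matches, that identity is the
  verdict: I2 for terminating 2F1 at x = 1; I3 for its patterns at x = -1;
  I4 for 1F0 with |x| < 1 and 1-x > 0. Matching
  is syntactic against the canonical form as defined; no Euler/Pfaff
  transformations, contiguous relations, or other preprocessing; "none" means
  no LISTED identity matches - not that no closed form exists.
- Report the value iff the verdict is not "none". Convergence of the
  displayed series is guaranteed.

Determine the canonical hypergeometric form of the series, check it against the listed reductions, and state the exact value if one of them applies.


This is 4/11 * 2F1(1, 2; 9; 1) in reduced canonical form. Verdict: the Gauss summation I1 fires (x = 1: the Gamma ratio telescopes since c-a-b = 6 > 0 and a = 1 in Z>0). Exact value: 16/33.

Key observation: from the first term 4/11: factor the ratio over Q (prefactor 4/11): negated roots = parameters.
Consecutive-term ratio: r(k) = 1 * (k+1) (k+2) / [(k+9) (k+1)] - rational; roots negated = parameters, x = 1, C = 4/11.


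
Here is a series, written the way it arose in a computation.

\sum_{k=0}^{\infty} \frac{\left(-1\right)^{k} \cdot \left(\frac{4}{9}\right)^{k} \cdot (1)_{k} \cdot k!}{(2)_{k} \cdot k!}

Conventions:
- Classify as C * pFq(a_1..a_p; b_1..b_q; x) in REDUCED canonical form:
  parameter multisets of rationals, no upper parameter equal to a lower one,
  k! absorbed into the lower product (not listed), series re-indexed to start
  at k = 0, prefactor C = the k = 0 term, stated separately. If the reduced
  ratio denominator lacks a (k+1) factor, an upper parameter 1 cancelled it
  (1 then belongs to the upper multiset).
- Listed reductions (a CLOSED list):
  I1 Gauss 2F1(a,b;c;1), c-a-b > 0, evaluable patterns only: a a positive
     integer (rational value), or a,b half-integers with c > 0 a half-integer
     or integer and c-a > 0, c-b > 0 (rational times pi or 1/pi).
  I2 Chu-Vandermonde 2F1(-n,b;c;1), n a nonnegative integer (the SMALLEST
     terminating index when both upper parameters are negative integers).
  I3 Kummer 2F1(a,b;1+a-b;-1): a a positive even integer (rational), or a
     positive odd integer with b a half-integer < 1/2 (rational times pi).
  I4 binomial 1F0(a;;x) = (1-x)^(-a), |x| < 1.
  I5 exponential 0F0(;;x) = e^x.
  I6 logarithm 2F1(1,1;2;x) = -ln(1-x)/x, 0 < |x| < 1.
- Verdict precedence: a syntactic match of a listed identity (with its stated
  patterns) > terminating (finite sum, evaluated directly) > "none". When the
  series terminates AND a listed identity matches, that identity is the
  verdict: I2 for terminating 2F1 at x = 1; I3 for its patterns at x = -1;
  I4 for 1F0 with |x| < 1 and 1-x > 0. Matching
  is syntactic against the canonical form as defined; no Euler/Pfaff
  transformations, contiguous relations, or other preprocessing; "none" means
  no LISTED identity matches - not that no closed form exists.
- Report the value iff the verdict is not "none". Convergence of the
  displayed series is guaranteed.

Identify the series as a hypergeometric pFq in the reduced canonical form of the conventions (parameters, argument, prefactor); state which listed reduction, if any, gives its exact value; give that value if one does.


This is 1 * 2F1(1, 1; 2; -\frac{4}{9}) in reduced canonical form. Verdict (x = -\frac{4}{9}): logarithm (I6) applies (the logarithm: parameters (1,1;2), x = -\frac{4}{9}). Hence: \frac{9}{4} \cdot \ln\left(\frac{13}{9}\right).

Key observation: x = -\frac{4}{9} and the factorial ratio (C = 1) (k+a-1)!/(a-1)! is a rising factorial (a)_k.
Consecutive-term ratio: r(k) = -\frac{4}{9} * (k+1) (k+1) / [(k+2) (k+1)] - rational; roots negated = parameters, x = -\frac{4}{9}, C = 1.


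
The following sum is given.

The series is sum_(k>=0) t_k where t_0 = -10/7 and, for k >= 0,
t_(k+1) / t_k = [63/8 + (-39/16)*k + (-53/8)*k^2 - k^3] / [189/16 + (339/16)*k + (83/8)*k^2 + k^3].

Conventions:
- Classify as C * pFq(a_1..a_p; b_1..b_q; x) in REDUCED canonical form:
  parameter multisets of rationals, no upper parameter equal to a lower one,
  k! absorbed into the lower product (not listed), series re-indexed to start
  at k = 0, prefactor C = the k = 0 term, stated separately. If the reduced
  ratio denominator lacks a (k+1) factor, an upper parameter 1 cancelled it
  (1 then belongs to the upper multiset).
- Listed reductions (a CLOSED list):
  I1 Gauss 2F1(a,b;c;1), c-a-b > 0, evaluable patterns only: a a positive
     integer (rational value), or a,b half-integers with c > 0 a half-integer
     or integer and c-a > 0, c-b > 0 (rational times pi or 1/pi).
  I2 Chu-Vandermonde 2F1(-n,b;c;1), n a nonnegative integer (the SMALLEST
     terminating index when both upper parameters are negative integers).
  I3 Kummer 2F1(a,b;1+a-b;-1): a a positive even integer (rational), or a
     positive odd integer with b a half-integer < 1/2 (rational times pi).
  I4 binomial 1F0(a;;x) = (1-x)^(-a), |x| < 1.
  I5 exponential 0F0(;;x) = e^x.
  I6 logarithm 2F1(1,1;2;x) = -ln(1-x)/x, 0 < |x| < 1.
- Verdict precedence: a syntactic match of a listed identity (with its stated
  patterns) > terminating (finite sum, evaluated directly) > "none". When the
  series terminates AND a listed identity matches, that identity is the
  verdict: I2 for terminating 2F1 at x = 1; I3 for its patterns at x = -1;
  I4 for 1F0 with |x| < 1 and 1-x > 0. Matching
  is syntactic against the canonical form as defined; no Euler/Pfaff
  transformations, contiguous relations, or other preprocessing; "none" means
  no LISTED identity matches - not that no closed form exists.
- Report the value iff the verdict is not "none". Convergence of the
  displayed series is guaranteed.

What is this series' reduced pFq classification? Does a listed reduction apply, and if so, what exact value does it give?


Prefactor -10/7, argument -1: 2F1 with upper {-7/8, 6} over lower {63/8}. Verdict (x = -1): Kummer's theorem (I3) applies (x = -1; c = 63/8 equals 1+a-b for upper {-7/8, 6}: listed pattern). Its exact value is -33605/14336.

The tell: from the first term -10/7: cancel k + 3/2 from the displayed ratio first; then C = -10/7, x = -1.
Consecutive-term ratio: r(k) = (-1) * (k-7/8) (k+6) / [(k+63/8) (k+1)] - rational in k. x = (-1); t_0 = -10/7; negate the roots.
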